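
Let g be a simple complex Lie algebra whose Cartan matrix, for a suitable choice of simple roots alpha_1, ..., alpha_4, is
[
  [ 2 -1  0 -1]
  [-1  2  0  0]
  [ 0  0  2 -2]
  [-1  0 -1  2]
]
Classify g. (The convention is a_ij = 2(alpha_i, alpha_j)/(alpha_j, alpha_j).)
The matrix has rank 4 with 2's on the diagonal. Reading the off-diagonal entries as Dynkin edges (a single edge where a_ij = a_ji = -1; a double or triple edge where a_ij * a_ji = 2 or 3), the diagram is a chain of 4 nodes with a double edge at one end; the terminal node there is the unique long simple root (C_4). One simple-root ordering that puts it in standard form is (alpha_2, alpha_1, alpha_4, alpha_3). So the algebra is type C_4, i.e. sp(8).

C_4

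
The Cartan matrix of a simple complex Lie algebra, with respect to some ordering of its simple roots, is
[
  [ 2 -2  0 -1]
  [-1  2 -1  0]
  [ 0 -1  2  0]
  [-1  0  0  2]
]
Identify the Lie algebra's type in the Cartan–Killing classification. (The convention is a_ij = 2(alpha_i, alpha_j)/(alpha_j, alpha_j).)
F4

The matrix has rank 4 with 2's on the diagonal. Reading the off-diagonal entries as Dynkin edges (a single edge where a_ij = a_ji = -1; a double or triple edge where a_ij * a_ji = 2 or 3), the diagram is a chain of 4 nodes with a double edge between the middle two (F_4). One simple-root ordering that puts it in standard form is (alpha_4, alpha_1, alpha_2, alpha_3). So the algebra is type F_4.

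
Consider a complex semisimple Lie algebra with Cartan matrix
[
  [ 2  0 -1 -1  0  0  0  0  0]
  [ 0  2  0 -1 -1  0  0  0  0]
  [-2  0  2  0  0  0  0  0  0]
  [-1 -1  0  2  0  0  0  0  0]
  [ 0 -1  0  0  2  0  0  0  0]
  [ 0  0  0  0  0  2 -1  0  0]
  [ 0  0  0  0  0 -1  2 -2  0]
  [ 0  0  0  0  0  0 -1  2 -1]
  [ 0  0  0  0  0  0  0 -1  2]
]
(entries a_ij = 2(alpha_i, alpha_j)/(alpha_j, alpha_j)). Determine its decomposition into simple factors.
C_5 ⊕ F_4

The diagram associated to this matrix has two connected components: the simple roots {alpha_1, alpha_2, alpha_3, alpha_4, alpha_5} form a chain of 5 nodes with a double edge at one end; the terminal node there is the unique long simple root (C_5), and {alpha_6, alpha_7, alpha_8, alpha_9} form a chain of 4 nodes with a double edge between the middle two (F_4). A semisimple Lie algebra decomposes uniquely as the direct sum of simple ideals, one per connected component of its Dynkin diagram, so g ≅ C_5 ⊕ F_4 (dimension 55 + 52 = 107).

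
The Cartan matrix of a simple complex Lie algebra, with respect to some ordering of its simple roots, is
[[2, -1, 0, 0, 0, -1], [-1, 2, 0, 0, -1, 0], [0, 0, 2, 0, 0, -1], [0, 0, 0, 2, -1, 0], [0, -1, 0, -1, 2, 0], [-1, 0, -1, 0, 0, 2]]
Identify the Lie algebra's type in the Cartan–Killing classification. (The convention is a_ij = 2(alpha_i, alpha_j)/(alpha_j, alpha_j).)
A_6

The matrix has rank 6 with 2's on the diagonal. Reading the off-diagonal entries as Dynkin edges (a single edge where a_ij = a_ji = -1; a double or triple edge where a_ij * a_ji = 2 or 3), the diagram is a chain of 6 nodes with single edges (A_6). One simple-root ordering that puts it in standard form is (alpha_4, alpha_5, alpha_2, alpha_1, alpha_6, alpha_3). So the algebra is type A_6, i.e. sl(7).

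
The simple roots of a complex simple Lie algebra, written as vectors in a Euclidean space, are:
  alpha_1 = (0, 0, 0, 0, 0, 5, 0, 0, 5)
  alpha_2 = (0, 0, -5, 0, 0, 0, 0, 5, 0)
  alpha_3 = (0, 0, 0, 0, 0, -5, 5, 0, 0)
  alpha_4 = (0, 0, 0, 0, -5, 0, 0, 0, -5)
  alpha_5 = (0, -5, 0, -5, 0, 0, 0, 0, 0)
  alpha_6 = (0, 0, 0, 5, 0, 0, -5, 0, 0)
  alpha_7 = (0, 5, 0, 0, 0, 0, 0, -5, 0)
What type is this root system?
type A_7

Compute the Cartan integers a_ij = 2(alpha_i, alpha_j)/(alpha_j, alpha_j); the resulting 7x7 Cartan matrix is
[[2, 0, -1, -1, 0, 0, 0], [0, 2, 0, 0, 0, 0, -1], [-1, 0, 2, 0, 0, -1, 0], [-1, 0, 0, 2, 0, 0, 0], [0, 0, 0, 0, 2, -1, -1], [0, 0, -1, 0, -1, 2, 0], [0, -1, 0, 0, -1, 0, 2]].
All simple roots have the same length, so the diagram is simply laced. The associated Dynkin diagram is a chain of 7 nodes with single edges (A_7), so the type is A_7 (the algebra sl(8)).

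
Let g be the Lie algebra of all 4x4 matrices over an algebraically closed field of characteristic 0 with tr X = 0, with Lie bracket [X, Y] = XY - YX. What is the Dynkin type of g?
type A_3

This is sl(4), which has dimension 4^2 - 1 = 15 and rank 4 - 1 = 3 (a Cartan subalgebra is the diagonal traceless matrices). In the classification of classical Lie algebras, the special linear algebra sl(n+1) has type A_n; here n = 3, so the Dynkin diagram is a chain of 3 nodes with single edges (A_3). Hence the type is A_3.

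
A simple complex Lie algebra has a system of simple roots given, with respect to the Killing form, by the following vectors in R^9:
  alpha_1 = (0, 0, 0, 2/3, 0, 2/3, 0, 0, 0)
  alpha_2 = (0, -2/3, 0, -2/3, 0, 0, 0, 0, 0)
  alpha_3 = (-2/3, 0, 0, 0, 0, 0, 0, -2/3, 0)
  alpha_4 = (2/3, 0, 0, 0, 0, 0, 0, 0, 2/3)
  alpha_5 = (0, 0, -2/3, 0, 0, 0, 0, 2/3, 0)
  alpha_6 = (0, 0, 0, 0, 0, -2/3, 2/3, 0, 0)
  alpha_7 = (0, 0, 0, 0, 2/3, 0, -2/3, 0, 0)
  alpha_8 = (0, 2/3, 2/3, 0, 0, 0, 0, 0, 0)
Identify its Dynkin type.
A_8

Compute the Cartan integers a_ij = 2(alpha_i, alpha_j)/(alpha_j, alpha_j); the resulting 8x8 Cartan matrix is
[[2, -1, 0, 0, 0, -1, 0, 0], [-1, 2, 0, 0, 0, 0, 0, -1], [0, 0, 2, -1, -1, 0, 0, 0], [0, 0, -1, 2, 0, 0, 0, 0], [0, 0, -1, 0, 2, 0, 0, -1], [-1, 0, 0, 0, 0, 2, -1, 0], [0, 0, 0, 0, 0, -1, 2, 0], [0, -1, 0, 0, -1, 0, 0, 2]].
All simple roots have the same length, so the diagram is simply laced. The associated Dynkin diagram is a chain of 8 nodes with single edges (A_8), so the type is A_8 (the algebra sl(9)).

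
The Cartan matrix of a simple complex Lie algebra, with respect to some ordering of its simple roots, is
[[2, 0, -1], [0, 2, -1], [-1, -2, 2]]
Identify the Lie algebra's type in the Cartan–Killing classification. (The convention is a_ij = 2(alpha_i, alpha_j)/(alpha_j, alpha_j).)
B_3 (so(7))

The matrix has rank 3 with 2's on the diagonal. Reading the off-diagonal entries as Dynkin edges (a single edge where a_ij = a_ji = -1; a double or triple edge where a_ij * a_ji = 2 or 3), the diagram is a chain of 3 nodes with a double edge at one end; the terminal node there is the unique short simple root (B_3). One simple-root ordering that puts it in standard form is (alpha_1, alpha_3, alpha_2). So the algebra is type B_3, i.e. so(7).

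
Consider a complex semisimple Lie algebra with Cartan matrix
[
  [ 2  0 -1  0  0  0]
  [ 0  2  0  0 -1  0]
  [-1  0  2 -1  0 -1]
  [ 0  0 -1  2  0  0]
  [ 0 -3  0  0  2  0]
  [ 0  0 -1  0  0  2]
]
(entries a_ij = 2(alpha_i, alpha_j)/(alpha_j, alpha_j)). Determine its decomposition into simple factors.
D_4 ⊕ G_2

The diagram associated to this matrix has two connected components: the simple roots {alpha_1, alpha_3, alpha_4, alpha_6} form a chain of 2 nodes with a fork of two nodes at one end (D_4), and {alpha_2, alpha_5} form two nodes joined by a triple edge (G_2). A semisimple Lie algebra decomposes uniquely as the direct sum of simple ideals, one per connected component of its Dynkin diagram, so g ≅ D_4 ⊕ G_2 (dimension 28 + 14 = 42).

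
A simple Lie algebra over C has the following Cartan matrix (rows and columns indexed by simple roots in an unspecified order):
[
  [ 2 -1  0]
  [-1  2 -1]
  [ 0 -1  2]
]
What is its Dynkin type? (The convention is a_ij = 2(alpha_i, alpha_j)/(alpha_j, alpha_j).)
A3

The matrix has rank 3 with 2's on the diagonal. Reading the off-diagonal entries as Dynkin edges (a single edge where a_ij = a_ji = -1; a double or triple edge where a_ij * a_ji = 2 or 3), the diagram is a chain of 3 nodes with single edges (A_3). One simple-root ordering that puts it in standard form is (alpha_1, alpha_2, alpha_3). So the algebra is type A_3, i.e. sl(4).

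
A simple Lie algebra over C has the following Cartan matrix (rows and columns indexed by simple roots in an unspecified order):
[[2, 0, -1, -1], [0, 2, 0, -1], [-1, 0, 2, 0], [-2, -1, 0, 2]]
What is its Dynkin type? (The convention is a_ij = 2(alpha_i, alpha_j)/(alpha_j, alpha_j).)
F4

The matrix has rank 4 with 2's on the diagonal. Reading the off-diagonal entries as Dynkin edges (a single edge where a_ij = a_ji = -1; a double or triple edge where a_ij * a_ji = 2 or 3), the diagram is a chain of 4 nodes with a double edge between the middle two (F_4). One simple-root ordering that puts it in standard form is (alpha_2, alpha_4, alpha_1, alpha_3). So the algebra is type F_4.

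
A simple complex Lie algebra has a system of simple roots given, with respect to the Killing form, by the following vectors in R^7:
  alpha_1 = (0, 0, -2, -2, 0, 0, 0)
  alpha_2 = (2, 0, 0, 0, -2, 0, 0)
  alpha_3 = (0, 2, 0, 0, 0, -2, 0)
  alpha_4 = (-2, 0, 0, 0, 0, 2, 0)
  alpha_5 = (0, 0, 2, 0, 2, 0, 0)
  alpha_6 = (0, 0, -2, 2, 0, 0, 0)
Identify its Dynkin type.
D6

Compute the Cartan integers a_ij = 2(alpha_i, alpha_j)/(alpha_j, alpha_j); the resulting 6x6 Cartan matrix is
[[2, 0, 0, 0, -1, 0], [0, 2, 0, -1, -1, 0], [0, 0, 2, -1, 0, 0], [0, -1, -1, 2, 0, 0], [-1, -1, 0, 0, 2, -1], [0, 0, 0, 0, -1, 2]].
All simple roots have the same length, so the diagram is simply laced. The associated Dynkin diagram is a chain of 4 nodes with a fork of two nodes at one end (D_6), so the type is D_6 (the algebra so(12)).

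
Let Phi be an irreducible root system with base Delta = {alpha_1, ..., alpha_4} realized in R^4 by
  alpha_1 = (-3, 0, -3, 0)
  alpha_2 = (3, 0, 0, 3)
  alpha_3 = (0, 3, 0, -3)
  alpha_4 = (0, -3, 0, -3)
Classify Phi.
Compute the Cartan integers a_ij = 2(alpha_i, alpha_j)/(alpha_j, alpha_j); the resulting 4x4 Cartan matrix is
[[2, -1, 0, 0], [-1, 2, -1, -1], [0, -1, 2, 0], [0, -1, 0, 2]].
All simple roots have the same length, so the diagram is simply laced. The associated Dynkin diagram is a chain of 2 nodes with a fork of two nodes at one end (D_4), so the type is D_4 (the algebra so(8)).

D4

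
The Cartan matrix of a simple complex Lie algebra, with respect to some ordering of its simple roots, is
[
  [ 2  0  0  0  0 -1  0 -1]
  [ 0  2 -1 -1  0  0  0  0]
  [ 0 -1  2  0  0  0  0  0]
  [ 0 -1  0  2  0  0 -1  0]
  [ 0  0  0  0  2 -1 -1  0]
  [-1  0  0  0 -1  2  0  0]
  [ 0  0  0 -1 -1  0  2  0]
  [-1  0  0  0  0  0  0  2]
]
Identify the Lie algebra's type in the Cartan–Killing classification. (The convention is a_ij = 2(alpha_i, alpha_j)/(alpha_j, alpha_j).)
A_8

The matrix has rank 8 with 2's on the diagonal. Reading the off-diagonal entries as Dynkin edges (a single edge where a_ij = a_ji = -1; a double or triple edge where a_ij * a_ji = 2 or 3), the diagram is a chain of 8 nodes with single edges (A_8). One simple-root ordering that puts it in standard form is (alpha_3, alpha_2, alpha_4, alpha_7, alpha_5, alpha_6, alpha_1, alpha_8). So the algebra is type A_8, i.e. sl(9).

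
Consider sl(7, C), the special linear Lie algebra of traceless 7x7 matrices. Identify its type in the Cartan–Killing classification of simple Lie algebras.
This is sl(7), which has dimension 7^2 - 1 = 48 and rank 7 - 1 = 6 (a Cartan subalgebra is the diagonal traceless matrices). In the classification of classical Lie algebras, the special linear algebra sl(n+1) has type A_n; here n = 6, so the Dynkin diagram is a chain of 6 nodes with single edges (A_6). Hence the type is A_6.

type A_6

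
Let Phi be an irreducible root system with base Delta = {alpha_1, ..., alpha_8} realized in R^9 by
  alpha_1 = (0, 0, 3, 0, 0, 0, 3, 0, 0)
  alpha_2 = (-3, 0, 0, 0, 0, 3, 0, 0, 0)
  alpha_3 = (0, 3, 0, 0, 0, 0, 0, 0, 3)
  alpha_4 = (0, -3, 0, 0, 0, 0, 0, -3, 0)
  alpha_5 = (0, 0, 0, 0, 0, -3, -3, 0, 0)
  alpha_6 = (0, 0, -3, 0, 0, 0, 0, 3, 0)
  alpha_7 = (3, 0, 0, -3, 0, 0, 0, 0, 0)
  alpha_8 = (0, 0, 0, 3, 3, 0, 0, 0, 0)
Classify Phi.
Compute the Cartan integers a_ij = 2(alpha_i, alpha_j)/(alpha_j, alpha_j); the resulting 8x8 Cartan matrix is
[[2, 0, 0, 0, -1, -1, 0, 0], [0, 2, 0, 0, -1, 0, -1, 0], [0, 0, 2, -1, 0, 0, 0, 0], [0, 0, -1, 2, 0, -1, 0, 0], [-1, -1, 0, 0, 2, 0, 0, 0], [-1, 0, 0, -1, 0, 2, 0, 0], [0, -1, 0, 0, 0, 0, 2, -1], [0, 0, 0, 0, 0, 0, -1, 2]].
All simple roots have the same length, so the diagram is simply laced. The associated Dynkin diagram is a chain of 8 nodes with single edges (A_8), so the type is A_8 (the algebra sl(9)).

A_8 (sl(9))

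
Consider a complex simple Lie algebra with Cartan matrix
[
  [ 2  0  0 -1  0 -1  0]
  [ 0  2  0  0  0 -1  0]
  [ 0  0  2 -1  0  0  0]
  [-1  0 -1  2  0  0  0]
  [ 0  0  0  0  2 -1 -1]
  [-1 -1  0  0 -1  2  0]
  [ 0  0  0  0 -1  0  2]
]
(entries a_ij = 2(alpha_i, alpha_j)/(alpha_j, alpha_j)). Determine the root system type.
The matrix has rank 7 with 2's on the diagonal. Reading the off-diagonal entries as Dynkin edges (a single edge where a_ij = a_ji = -1; a double or triple edge where a_ij * a_ji = 2 or 3), the diagram is a chain of 6 nodes with one extra node attached to the third node from one end (E_7). One simple-root ordering that puts it in standard form is (alpha_7, alpha_2, alpha_5, alpha_6, alpha_1, alpha_4, alpha_3). So the algebra is type E_7.

E7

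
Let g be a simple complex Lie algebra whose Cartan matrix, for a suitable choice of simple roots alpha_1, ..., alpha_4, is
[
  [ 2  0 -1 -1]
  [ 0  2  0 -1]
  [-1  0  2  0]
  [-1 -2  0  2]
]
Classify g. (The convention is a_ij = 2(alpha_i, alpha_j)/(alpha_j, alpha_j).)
The matrix has rank 4 with 2's on the diagonal. Reading the off-diagonal entries as Dynkin edges (a single edge where a_ij = a_ji = -1; a double or triple edge where a_ij * a_ji = 2 or 3), the diagram is a chain of 4 nodes with a double edge at one end; the terminal node there is the unique short simple root (B_4). One simple-root ordering that puts it in standard form is (alpha_3, alpha_1, alpha_4, alpha_2). So the algebra is type B_4, i.e. so(9).

B_4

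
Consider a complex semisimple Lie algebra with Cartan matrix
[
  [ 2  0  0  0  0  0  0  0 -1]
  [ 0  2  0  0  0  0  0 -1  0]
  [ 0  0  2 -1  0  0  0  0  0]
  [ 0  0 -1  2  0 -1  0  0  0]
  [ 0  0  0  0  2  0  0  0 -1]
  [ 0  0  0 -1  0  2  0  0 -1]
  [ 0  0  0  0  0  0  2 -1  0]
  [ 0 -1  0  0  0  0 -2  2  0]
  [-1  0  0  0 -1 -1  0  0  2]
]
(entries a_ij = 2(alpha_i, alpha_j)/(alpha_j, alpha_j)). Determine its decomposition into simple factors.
The diagram associated to this matrix has two connected components: the simple roots {alpha_2, alpha_7, alpha_8} form a chain of 3 nodes with a double edge at one end; the terminal node there is the unique short simple root (B_3), and {alpha_1, alpha_3, alpha_4, alpha_5, alpha_6, alpha_9} form a chain of 4 nodes with a fork of two nodes at one end (D_6). A semisimple Lie algebra decomposes uniquely as the direct sum of simple ideals, one per connected component of its Dynkin diagram, so g ≅ B_3 ⊕ D_6 (dimension 21 + 66 = 87).

type B_3 + type D_6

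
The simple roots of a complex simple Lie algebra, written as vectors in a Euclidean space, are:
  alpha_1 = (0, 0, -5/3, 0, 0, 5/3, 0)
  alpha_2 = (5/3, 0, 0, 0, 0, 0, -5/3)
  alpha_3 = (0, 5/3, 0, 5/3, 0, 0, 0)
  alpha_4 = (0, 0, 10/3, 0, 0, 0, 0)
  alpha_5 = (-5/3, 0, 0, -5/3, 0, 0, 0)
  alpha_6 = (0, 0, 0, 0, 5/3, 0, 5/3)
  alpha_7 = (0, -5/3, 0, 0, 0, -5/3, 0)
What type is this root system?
C7

Compute the Cartan integers a_ij = 2(alpha_i, alpha_j)/(alpha_j, alpha_j); the resulting 7x7 Cartan matrix is
[[2, 0, 0, -1, 0, 0, -1], [0, 2, 0, 0, -1, -1, 0], [0, 0, 2, 0, -1, 0, -1], [-2, 0, 0, 2, 0, 0, 0], [0, -1, -1, 0, 2, 0, 0], [0, -1, 0, 0, 0, 2, 0], [-1, 0, -1, 0, 0, 0, 2]].
The roots have two lengths (squared-length ratio 2:1); the short ones are alpha_{1,2,3,5,6,7}. The associated Dynkin diagram is a chain of 7 nodes with a double edge at one end; the terminal node there is the unique long simple root (C_7), so the type is C_7 (the algebra sp(14)).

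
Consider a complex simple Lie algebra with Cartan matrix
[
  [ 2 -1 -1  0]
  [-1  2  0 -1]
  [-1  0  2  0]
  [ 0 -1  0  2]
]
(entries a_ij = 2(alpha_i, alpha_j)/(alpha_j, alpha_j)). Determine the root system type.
A4

The matrix has rank 4 with 2's on the diagonal. Reading the off-diagonal entries as Dynkin edges (a single edge where a_ij = a_ji = -1; a double or triple edge where a_ij * a_ji = 2 or 3), the diagram is a chain of 4 nodes with single edges (A_4). One simple-root ordering that puts it in standard form is (alpha_3, alpha_1, alpha_2, alpha_4). So the algebra is type A_4, i.e. sl(5).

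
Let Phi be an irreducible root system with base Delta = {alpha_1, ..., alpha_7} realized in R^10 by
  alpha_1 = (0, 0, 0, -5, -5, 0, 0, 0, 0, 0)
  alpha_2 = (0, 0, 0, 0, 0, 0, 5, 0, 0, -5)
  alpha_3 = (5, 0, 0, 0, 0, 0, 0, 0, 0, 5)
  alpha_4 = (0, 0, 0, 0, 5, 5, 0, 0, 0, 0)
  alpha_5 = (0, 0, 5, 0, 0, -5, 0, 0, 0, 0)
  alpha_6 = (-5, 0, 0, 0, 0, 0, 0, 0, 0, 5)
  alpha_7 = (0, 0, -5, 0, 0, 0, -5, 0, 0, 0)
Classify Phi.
D_7

Compute the Cartan integers a_ij = 2(alpha_i, alpha_j)/(alpha_j, alpha_j); the resulting 7x7 Cartan matrix is
[[2, 0, 0, -1, 0, 0, 0], [0, 2, -1, 0, 0, -1, -1], [0, -1, 2, 0, 0, 0, 0], [-1, 0, 0, 2, -1, 0, 0], [0, 0, 0, -1, 2, 0, -1], [0, -1, 0, 0, 0, 2, 0], [0, -1, 0, 0, -1, 0, 2]].
All simple roots have the same length, so the diagram is simply laced. The associated Dynkin diagram is a chain of 5 nodes with a fork of two nodes at one end (D_7), so the type is D_7 (the algebra so(14)).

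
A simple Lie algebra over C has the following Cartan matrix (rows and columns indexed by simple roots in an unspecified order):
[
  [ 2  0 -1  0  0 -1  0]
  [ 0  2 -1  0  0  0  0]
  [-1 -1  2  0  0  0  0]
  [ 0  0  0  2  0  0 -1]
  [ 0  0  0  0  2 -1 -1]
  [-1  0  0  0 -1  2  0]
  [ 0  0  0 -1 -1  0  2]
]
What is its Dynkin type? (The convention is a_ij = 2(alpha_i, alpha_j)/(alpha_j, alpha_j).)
type A_7

The matrix has rank 7 with 2's on the diagonal. Reading the off-diagonal entries as Dynkin edges (a single edge where a_ij = a_ji = -1; a double or triple edge where a_ij * a_ji = 2 or 3), the diagram is a chain of 7 nodes with single edges (A_7). One simple-root ordering that puts it in standard form is (alpha_4, alpha_7, alpha_5, alpha_6, alpha_1, alpha_3, alpha_2). So the algebra is type A_7, i.e. sl(8).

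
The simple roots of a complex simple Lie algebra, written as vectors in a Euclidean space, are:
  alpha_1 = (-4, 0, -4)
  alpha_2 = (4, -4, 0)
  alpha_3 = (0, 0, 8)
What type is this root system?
C3

Compute the Cartan integers a_ij = 2(alpha_i, alpha_j)/(alpha_j, alpha_j); the resulting 3x3 Cartan matrix is
[[2, -1, -1], [-1, 2, 0], [-2, 0, 2]].
The roots have two lengths (squared-length ratio 2:1); the short ones are alpha_{1,2}. The associated Dynkin diagram is a chain of 3 nodes with a double edge at one end; the terminal node there is the unique long simple root (C_3), so the type is C_3 (the algebra sp(6)).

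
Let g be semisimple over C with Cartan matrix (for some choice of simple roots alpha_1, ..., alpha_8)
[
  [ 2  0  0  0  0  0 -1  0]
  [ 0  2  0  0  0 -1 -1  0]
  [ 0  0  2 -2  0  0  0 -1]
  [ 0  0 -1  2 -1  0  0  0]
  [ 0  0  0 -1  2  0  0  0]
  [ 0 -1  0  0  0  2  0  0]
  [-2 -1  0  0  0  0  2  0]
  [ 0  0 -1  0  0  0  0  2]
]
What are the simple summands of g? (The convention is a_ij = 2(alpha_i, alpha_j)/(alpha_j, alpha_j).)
The diagram associated to this matrix has two connected components: the simple roots {alpha_1, alpha_2, alpha_6, alpha_7} form a chain of 4 nodes with a double edge at one end; the terminal node there is the unique short simple root (B_4), and {alpha_3, alpha_4, alpha_5, alpha_8} form a chain of 4 nodes with a double edge between the middle two (F_4). A semisimple Lie algebra decomposes uniquely as the direct sum of simple ideals, one per connected component of its Dynkin diagram, so g ≅ B_4 ⊕ F_4 (dimension 36 + 52 = 88).

type B_4 + type F_4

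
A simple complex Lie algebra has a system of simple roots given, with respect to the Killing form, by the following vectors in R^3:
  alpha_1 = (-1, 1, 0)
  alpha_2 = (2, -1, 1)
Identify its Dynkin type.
Compute the Cartan integers a_ij = 2(alpha_i, alpha_j)/(alpha_j, alpha_j); the resulting 2x2 Cartan matrix is
[[2, -1], [-3, 2]].
The roots have two lengths (squared-length ratio 3:1); the short ones are alpha_{1}. The associated Dynkin diagram is two nodes joined by a triple edge (G_2), so the type is G_2.

G_2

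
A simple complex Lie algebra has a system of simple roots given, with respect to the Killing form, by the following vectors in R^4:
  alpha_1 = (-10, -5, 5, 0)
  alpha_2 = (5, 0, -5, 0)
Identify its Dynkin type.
G2

Compute the Cartan integers a_ij = 2(alpha_i, alpha_j)/(alpha_j, alpha_j); the resulting 2x2 Cartan matrix is
[[2, -3], [-1, 2]].
The roots have two lengths (squared-length ratio 3:1); the short ones are alpha_{2}. The associated Dynkin diagram is two nodes joined by a triple edge (G_2), so the type is G_2.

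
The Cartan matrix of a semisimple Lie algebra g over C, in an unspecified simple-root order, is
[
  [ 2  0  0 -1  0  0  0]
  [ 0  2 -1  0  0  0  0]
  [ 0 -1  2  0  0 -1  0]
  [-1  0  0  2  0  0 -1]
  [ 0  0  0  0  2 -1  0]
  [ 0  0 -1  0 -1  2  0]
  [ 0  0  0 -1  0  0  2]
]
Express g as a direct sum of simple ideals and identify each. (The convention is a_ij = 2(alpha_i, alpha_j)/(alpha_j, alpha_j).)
The diagram associated to this matrix has two connected components: the simple roots {alpha_1, alpha_4, alpha_7} form a chain of 3 nodes with single edges (A_3), and {alpha_2, alpha_3, alpha_5, alpha_6} form a chain of 4 nodes with single edges (A_4). A semisimple Lie algebra decomposes uniquely as the direct sum of simple ideals, one per connected component of its Dynkin diagram, so g ≅ A_3 ⊕ A_4 (dimension 15 + 24 = 39).

A3 ⊕ A4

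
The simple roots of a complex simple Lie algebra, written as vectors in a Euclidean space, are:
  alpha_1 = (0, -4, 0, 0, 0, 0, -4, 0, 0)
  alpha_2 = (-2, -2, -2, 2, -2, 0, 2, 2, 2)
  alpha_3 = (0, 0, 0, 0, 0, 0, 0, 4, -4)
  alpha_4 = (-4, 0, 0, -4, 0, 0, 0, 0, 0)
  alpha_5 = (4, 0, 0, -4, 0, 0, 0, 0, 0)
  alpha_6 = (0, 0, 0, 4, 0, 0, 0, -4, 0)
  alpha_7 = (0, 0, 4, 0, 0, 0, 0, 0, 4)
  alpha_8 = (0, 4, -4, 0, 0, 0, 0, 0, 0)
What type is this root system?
Compute the Cartan integers a_ij = 2(alpha_i, alpha_j)/(alpha_j, alpha_j); the resulting 8x8 Cartan matrix is
[[2, 0, 0, 0, 0, 0, 0, -1], [0, 2, 0, 0, -1, 0, 0, 0], [0, 0, 2, 0, 0, -1, -1, 0], [0, 0, 0, 2, 0, -1, 0, 0], [0, -1, 0, 0, 2, -1, 0, 0], [0, 0, -1, -1, -1, 2, 0, 0], [0, 0, -1, 0, 0, 0, 2, -1], [-1, 0, 0, 0, 0, 0, -1, 2]].
All simple roots have the same length, so the diagram is simply laced. The associated Dynkin diagram is a chain of 7 nodes with one extra node attached to the third node from one end (E_8), so the type is E_8.

E8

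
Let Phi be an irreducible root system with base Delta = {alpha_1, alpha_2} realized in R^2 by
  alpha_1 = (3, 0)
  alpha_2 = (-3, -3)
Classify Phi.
B_2

Compute the Cartan integers a_ij = 2(alpha_i, alpha_j)/(alpha_j, alpha_j); the resulting 2x2 Cartan matrix is
[[2, -1], [-2, 2]].
The roots have two lengths (squared-length ratio 2:1); the short ones are alpha_{1}. The associated Dynkin diagram is a chain of 2 nodes with a double edge at one end; the terminal node there is the unique short simple root (B_2), so the type is B_2 (the algebra so(5)).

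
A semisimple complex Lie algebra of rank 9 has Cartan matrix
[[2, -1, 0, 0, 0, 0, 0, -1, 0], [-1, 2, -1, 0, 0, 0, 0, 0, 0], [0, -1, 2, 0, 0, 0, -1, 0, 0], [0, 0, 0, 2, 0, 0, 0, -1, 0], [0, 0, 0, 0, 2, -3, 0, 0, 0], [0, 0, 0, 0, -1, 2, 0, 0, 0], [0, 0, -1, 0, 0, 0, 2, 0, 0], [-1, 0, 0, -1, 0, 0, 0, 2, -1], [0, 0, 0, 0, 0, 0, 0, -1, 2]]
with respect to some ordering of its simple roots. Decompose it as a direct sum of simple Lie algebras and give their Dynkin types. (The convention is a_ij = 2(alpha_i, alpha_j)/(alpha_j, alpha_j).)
The diagram associated to this matrix has two connected components: the simple roots {alpha_1, alpha_2, alpha_3, alpha_4, alpha_7, alpha_8, alpha_9} form a chain of 5 nodes with a fork of two nodes at one end (D_7), and {alpha_5, alpha_6} form two nodes joined by a triple edge (G_2). A semisimple Lie algebra decomposes uniquely as the direct sum of simple ideals, one per connected component of its Dynkin diagram, so g ≅ D_7 ⊕ G_2 (dimension 91 + 14 = 105).

type D_7 + type G_2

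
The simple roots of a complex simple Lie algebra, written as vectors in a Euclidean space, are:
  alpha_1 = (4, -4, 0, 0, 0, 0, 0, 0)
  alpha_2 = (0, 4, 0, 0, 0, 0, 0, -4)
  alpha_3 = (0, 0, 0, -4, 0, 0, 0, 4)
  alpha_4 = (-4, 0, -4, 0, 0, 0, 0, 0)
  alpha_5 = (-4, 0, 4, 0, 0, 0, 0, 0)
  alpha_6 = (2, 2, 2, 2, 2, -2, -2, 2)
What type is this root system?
Compute the Cartan integers a_ij = 2(alpha_i, alpha_j)/(alpha_j, alpha_j); the resulting 6x6 Cartan matrix is
[[2, -1, 0, -1, -1, 0], [-1, 2, -1, 0, 0, 0], [0, -1, 2, 0, 0, 0], [-1, 0, 0, 2, 0, -1], [-1, 0, 0, 0, 2, 0], [0, 0, 0, -1, 0, 2]].
All simple roots have the same length, so the diagram is simply laced. The associated Dynkin diagram is a chain of 5 nodes with one extra node attached to the third node from one end (E_6), so the type is E_6.

E_6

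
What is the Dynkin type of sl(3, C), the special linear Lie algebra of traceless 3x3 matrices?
This is sl(3), which has dimension 3^2 - 1 = 8 and rank 3 - 1 = 2 (a Cartan subalgebra is the diagonal traceless matrices). In the classification of classical Lie algebras, the special linear algebra sl(n+1) has type A_n; here n = 2, so the Dynkin diagram is a chain of 2 nodes with single edges (A_2). Hence the type is A_2.

A2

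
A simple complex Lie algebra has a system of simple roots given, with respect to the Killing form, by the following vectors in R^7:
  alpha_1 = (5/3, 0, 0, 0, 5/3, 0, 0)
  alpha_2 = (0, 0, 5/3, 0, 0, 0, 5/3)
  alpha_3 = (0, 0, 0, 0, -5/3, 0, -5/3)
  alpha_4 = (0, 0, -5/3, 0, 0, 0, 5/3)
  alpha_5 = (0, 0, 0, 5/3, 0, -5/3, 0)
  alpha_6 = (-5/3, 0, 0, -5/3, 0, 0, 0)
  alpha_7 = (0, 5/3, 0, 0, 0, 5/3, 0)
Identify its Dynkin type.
type D_7

Compute the Cartan integers a_ij = 2(alpha_i, alpha_j)/(alpha_j, alpha_j); the resulting 7x7 Cartan matrix is
[[2, 0, -1, 0, 0, -1, 0], [0, 2, -1, 0, 0, 0, 0], [-1, -1, 2, -1, 0, 0, 0], [0, 0, -1, 2, 0, 0, 0], [0, 0, 0, 0, 2, -1, -1], [-1, 0, 0, 0, -1, 2, 0], [0, 0, 0, 0, -1, 0, 2]].
All simple roots have the same length, so the diagram is simply laced. The associated Dynkin diagram is a chain of 5 nodes with a fork of two nodes at one end (D_7), so the type is D_7 (the algebra so(14)).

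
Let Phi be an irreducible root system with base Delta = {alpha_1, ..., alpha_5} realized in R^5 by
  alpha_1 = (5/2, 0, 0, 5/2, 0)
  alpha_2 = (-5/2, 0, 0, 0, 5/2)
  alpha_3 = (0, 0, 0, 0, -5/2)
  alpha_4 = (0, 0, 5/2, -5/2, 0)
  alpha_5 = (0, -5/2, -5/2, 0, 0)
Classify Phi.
Compute the Cartan integers a_ij = 2(alpha_i, alpha_j)/(alpha_j, alpha_j); the resulting 5x5 Cartan matrix is
[[2, -1, 0, -1, 0], [-1, 2, -2, 0, 0], [0, -1, 2, 0, 0], [-1, 0, 0, 2, -1], [0, 0, 0, -1, 2]].
The roots have two lengths (squared-length ratio 2:1); the short ones are alpha_{3}. The associated Dynkin diagram is a chain of 5 nodes with a double edge at one end; the terminal node there is the unique short simple root (B_5), so the type is B_5 (the algebra so(11)).

B_5 (so(11))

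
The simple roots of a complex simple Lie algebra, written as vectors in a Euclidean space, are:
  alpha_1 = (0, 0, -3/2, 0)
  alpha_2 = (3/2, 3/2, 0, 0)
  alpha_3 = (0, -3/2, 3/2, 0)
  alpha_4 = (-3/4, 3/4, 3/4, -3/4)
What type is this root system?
Compute the Cartan integers a_ij = 2(alpha_i, alpha_j)/(alpha_j, alpha_j); the resulting 4x4 Cartan matrix is
[[2, 0, -1, -1], [0, 2, -1, 0], [-2, -1, 2, 0], [-1, 0, 0, 2]].
The roots have two lengths (squared-length ratio 2:1); the short ones are alpha_{1,4}. The associated Dynkin diagram is a chain of 4 nodes with a double edge between the middle two (F_4), so the type is F_4.

F_4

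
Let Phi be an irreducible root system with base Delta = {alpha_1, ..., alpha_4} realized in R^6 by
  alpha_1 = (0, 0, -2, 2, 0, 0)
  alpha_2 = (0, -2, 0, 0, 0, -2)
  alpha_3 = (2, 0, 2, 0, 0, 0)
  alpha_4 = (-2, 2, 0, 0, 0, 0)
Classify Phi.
Compute the Cartan integers a_ij = 2(alpha_i, alpha_j)/(alpha_j, alpha_j); the resulting 4x4 Cartan matrix is
[[2, 0, -1, 0], [0, 2, 0, -1], [-1, 0, 2, -1], [0, -1, -1, 2]].
All simple roots have the same length, so the diagram is simply laced. The associated Dynkin diagram is a chain of 4 nodes with single edges (A_4), so the type is A_4 (the algebra sl(5)).

A4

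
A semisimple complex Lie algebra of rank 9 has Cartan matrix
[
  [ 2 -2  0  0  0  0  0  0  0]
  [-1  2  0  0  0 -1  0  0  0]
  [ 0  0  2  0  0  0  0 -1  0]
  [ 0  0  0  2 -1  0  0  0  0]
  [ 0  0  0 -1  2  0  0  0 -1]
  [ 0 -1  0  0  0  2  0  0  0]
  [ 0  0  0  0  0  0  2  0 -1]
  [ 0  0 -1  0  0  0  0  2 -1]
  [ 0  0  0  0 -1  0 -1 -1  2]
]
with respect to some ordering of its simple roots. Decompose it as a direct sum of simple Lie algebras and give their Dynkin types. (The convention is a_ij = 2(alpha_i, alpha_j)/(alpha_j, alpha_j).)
The diagram associated to this matrix has two connected components: the simple roots {alpha_1, alpha_2, alpha_6} form a chain of 3 nodes with a double edge at one end; the terminal node there is the unique long simple root (C_3), and {alpha_3, alpha_4, alpha_5, alpha_7, alpha_8, alpha_9} form a chain of 5 nodes with one extra node attached to the third node from one end (E_6). A semisimple Lie algebra decomposes uniquely as the direct sum of simple ideals, one per connected component of its Dynkin diagram, so g ≅ C_3 ⊕ E_6 (dimension 21 + 78 = 99).

type C_3 + type E_6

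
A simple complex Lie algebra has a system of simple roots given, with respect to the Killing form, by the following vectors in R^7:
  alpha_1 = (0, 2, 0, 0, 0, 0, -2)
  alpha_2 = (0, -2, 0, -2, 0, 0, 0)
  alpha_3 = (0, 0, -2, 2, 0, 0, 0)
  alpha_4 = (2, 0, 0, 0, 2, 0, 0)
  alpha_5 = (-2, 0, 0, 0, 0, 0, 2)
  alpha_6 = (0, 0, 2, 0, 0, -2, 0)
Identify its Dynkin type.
Compute the Cartan integers a_ij = 2(alpha_i, alpha_j)/(alpha_j, alpha_j); the resulting 6x6 Cartan matrix is
[[2, -1, 0, 0, -1, 0], [-1, 2, -1, 0, 0, 0], [0, -1, 2, 0, 0, -1], [0, 0, 0, 2, -1, 0], [-1, 0, 0, -1, 2, 0], [0, 0, -1, 0, 0, 2]].
All simple roots have the same length, so the diagram is simply laced. The associated Dynkin diagram is a chain of 6 nodes with single edges (A_6), so the type is A_6 (the algebra sl(7)).

A_6 (sl(7))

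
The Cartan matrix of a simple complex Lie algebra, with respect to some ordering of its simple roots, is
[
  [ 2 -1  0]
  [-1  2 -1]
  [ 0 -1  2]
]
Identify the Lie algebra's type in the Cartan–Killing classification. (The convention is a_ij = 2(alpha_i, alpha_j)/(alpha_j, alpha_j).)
A_3

The matrix has rank 3 with 2's on the diagonal. Reading the off-diagonal entries as Dynkin edges (a single edge where a_ij = a_ji = -1; a double or triple edge where a_ij * a_ji = 2 or 3), the diagram is a chain of 3 nodes with single edges (A_3). One simple-root ordering that puts it in standard form is (alpha_1, alpha_2, alpha_3). So the algebra is type A_3, i.e. sl(4).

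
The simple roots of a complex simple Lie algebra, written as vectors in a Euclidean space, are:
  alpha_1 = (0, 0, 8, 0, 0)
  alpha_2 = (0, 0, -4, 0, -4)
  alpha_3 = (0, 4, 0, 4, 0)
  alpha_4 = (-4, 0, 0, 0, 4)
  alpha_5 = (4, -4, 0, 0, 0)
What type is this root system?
Compute the Cartan integers a_ij = 2(alpha_i, alpha_j)/(alpha_j, alpha_j); the resulting 5x5 Cartan matrix is
[[2, -2, 0, 0, 0], [-1, 2, 0, -1, 0], [0, 0, 2, 0, -1], [0, -1, 0, 2, -1], [0, 0, -1, -1, 2]].
The roots have two lengths (squared-length ratio 2:1); the short ones are alpha_{2,3,4,5}. The associated Dynkin diagram is a chain of 5 nodes with a double edge at one end; the terminal node there is the unique long simple root (C_5), so the type is C_5 (the algebra sp(10)).

C_5 (sp(10))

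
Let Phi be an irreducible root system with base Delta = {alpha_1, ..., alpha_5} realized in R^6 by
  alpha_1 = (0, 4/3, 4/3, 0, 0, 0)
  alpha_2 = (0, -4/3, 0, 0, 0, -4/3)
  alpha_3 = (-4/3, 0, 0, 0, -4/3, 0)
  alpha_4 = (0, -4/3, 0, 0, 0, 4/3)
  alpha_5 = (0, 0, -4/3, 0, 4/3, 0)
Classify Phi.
Compute the Cartan integers a_ij = 2(alpha_i, alpha_j)/(alpha_j, alpha_j); the resulting 5x5 Cartan matrix is
[[2, -1, 0, -1, -1], [-1, 2, 0, 0, 0], [0, 0, 2, 0, -1], [-1, 0, 0, 2, 0], [-1, 0, -1, 0, 2]].
All simple roots have the same length, so the diagram is simply laced. The associated Dynkin diagram is a chain of 3 nodes with a fork of two nodes at one end (D_5), so the type is D_5 (the algebra so(10)).

D_5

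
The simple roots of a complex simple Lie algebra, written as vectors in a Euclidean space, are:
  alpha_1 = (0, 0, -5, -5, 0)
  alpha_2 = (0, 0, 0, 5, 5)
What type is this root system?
type A_2

Compute the Cartan integers a_ij = 2(alpha_i, alpha_j)/(alpha_j, alpha_j); the resulting 2x2 Cartan matrix is
[[2, -1], [-1, 2]].
All simple roots have the same length, so the diagram is simply laced. The associated Dynkin diagram is a chain of 2 nodes with single edges (A_2), so the type is A_2 (the algebra sl(3)).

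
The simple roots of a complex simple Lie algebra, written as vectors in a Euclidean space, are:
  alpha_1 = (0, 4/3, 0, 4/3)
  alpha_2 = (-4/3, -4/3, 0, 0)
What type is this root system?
Compute the Cartan integers a_ij = 2(alpha_i, alpha_j)/(alpha_j, alpha_j); the resulting 2x2 Cartan matrix is
[[2, -1], [-1, 2]].
All simple roots have the same length, so the diagram is simply laced. The associated Dynkin diagram is a chain of 2 nodes with single edges (A_2), so the type is A_2 (the algebra sl(3)).

A_2 (sl(3))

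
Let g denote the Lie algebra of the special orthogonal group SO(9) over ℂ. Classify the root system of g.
This is so(9) with 9 odd, which has dimension 9(9-1)/2 = 36 and rank (9-1)/2 = 4. In the classification of classical Lie algebras, the orthogonal algebra so(2n+1) in an odd number of variables has type B_n; here n = 4, so the Dynkin diagram is a chain of 4 nodes with a double edge at one end; the terminal node there is the unique short simple root (B_4). Hence the type is B_4.

B_4 (so(9))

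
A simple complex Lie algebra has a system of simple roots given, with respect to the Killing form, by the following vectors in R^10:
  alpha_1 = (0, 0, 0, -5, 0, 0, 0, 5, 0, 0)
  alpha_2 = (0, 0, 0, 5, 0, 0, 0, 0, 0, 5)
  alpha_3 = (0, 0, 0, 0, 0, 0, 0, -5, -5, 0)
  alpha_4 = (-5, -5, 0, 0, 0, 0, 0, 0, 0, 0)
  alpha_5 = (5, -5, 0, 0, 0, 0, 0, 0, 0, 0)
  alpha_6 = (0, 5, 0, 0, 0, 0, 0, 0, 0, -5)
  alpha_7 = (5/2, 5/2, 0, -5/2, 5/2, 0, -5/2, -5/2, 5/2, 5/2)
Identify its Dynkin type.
E_7

Compute the Cartan integers a_ij = 2(alpha_i, alpha_j)/(alpha_j, alpha_j); the resulting 7x7 Cartan matrix is
[[2, -1, -1, 0, 0, 0, 0], [-1, 2, 0, 0, 0, -1, 0], [-1, 0, 2, 0, 0, 0, 0], [0, 0, 0, 2, 0, -1, -1], [0, 0, 0, 0, 2, -1, 0], [0, -1, 0, -1, -1, 2, 0], [0, 0, 0, -1, 0, 0, 2]].
All simple roots have the same length, so the diagram is simply laced. The associated Dynkin diagram is a chain of 6 nodes with one extra node attached to the third node from one end (E_7), so the type is E_7.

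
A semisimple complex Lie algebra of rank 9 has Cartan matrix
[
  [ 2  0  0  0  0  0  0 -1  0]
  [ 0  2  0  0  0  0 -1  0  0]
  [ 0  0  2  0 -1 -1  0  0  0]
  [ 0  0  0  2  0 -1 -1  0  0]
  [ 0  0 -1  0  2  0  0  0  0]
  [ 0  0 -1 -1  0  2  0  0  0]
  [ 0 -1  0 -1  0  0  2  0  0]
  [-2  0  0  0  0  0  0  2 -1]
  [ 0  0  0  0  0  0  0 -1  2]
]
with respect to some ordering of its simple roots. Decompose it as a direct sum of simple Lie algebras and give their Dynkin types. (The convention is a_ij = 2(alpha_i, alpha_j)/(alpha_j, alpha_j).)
type A_6 + type B_3

The diagram associated to this matrix has two connected components: the simple roots {alpha_2, alpha_3, alpha_4, alpha_5, alpha_6, alpha_7} form a chain of 6 nodes with single edges (A_6), and {alpha_1, alpha_8, alpha_9} form a chain of 3 nodes with a double edge at one end; the terminal node there is the unique short simple root (B_3). A semisimple Lie algebra decomposes uniquely as the direct sum of simple ideals, one per connected component of its Dynkin diagram, so g ≅ A_6 ⊕ B_3 (dimension 48 + 21 = 69).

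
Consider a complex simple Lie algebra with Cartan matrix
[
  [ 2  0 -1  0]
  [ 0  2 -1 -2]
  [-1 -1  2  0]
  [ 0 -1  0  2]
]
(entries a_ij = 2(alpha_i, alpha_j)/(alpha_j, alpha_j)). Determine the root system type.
The matrix has rank 4 with 2's on the diagonal. Reading the off-diagonal entries as Dynkin edges (a single edge where a_ij = a_ji = -1; a double or triple edge where a_ij * a_ji = 2 or 3), the diagram is a chain of 4 nodes with a double edge at one end; the terminal node there is the unique short simple root (B_4). One simple-root ordering that puts it in standard form is (alpha_1, alpha_3, alpha_2, alpha_4). So the algebra is type B_4, i.e. so(9).

B_4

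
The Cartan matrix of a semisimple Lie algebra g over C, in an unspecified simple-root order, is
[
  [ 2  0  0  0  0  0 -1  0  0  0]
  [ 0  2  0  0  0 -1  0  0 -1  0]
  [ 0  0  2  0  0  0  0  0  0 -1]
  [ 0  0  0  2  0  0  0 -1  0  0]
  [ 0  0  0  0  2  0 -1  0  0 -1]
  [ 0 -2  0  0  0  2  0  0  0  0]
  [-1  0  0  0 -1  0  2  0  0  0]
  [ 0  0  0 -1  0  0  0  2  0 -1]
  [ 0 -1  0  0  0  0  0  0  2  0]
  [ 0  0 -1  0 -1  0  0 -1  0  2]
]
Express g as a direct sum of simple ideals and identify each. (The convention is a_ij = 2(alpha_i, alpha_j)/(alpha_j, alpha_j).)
The diagram associated to this matrix has two connected components: the simple roots {alpha_2, alpha_6, alpha_9} form a chain of 3 nodes with a double edge at one end; the terminal node there is the unique long simple root (C_3), and {alpha_1, alpha_3, alpha_4, alpha_5, alpha_7, alpha_8, alpha_10} form a chain of 6 nodes with one extra node attached to the third node from one end (E_7). A semisimple Lie algebra decomposes uniquely as the direct sum of simple ideals, one per connected component of its Dynkin diagram, so g ≅ C_3 ⊕ E_7 (dimension 21 + 133 = 154).

type C_3 + type E_7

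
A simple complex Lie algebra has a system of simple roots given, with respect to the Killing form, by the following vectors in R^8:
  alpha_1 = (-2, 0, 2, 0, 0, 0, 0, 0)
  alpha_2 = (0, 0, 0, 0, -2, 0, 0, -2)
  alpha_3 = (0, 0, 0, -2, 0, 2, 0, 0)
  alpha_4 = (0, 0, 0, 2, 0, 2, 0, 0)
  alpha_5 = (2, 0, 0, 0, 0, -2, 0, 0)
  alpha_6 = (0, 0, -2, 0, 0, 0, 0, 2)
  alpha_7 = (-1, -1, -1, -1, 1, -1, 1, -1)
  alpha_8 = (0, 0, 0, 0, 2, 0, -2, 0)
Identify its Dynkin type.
Compute the Cartan integers a_ij = 2(alpha_i, alpha_j)/(alpha_j, alpha_j); the resulting 8x8 Cartan matrix is
[[2, 0, 0, 0, -1, -1, 0, 0], [0, 2, 0, 0, 0, -1, 0, -1], [0, 0, 2, 0, -1, 0, 0, 0], [0, 0, 0, 2, -1, 0, -1, 0], [-1, 0, -1, -1, 2, 0, 0, 0], [-1, -1, 0, 0, 0, 2, 0, 0], [0, 0, 0, -1, 0, 0, 2, 0], [0, -1, 0, 0, 0, 0, 0, 2]].
All simple roots have the same length, so the diagram is simply laced. The associated Dynkin diagram is a chain of 7 nodes with one extra node attached to the third node from one end (E_8), so the type is E_8.

E8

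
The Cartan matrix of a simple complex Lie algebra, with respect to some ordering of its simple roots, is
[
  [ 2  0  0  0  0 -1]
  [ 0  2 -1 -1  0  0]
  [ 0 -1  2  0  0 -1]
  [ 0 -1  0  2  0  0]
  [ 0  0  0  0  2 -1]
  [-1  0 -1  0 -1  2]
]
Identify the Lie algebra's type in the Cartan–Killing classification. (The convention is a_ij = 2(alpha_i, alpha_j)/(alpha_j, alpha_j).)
The matrix has rank 6 with 2's on the diagonal. Reading the off-diagonal entries as Dynkin edges (a single edge where a_ij = a_ji = -1; a double or triple edge where a_ij * a_ji = 2 or 3), the diagram is a chain of 4 nodes with a fork of two nodes at one end (D_6). One simple-root ordering that puts it in standard form is (alpha_4, alpha_2, alpha_3, alpha_6, alpha_5, alpha_1). So the algebra is type D_6, i.e. so(12).

type D_6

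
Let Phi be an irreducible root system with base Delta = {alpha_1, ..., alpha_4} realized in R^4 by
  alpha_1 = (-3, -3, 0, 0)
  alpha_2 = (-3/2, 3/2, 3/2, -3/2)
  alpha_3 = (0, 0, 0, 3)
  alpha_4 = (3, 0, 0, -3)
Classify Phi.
F_4

Compute the Cartan integers a_ij = 2(alpha_i, alpha_j)/(alpha_j, alpha_j); the resulting 4x4 Cartan matrix is
[[2, 0, 0, -1], [0, 2, -1, 0], [0, -1, 2, -1], [-1, 0, -2, 2]].
The roots have two lengths (squared-length ratio 2:1); the short ones are alpha_{2,3}. The associated Dynkin diagram is a chain of 4 nodes with a double edge between the middle two (F_4), so the type is F_4.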